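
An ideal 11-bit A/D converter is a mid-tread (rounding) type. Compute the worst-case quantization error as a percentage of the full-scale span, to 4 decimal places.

Rounding → worst-case error = ½ LSB = V_FS/2^12, so 100/4096 = 0.0244141 % of full scale.

0.0244 %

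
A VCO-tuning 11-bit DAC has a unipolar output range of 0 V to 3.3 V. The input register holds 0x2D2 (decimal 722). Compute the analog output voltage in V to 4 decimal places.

1.1634 V

LSB = 3.3 V / 2^11 = 1.611 mV.
Code 0x2D2 = 722 decimal.
V_out = 0 + 722 × 0.00161133 V = 1.16338 V.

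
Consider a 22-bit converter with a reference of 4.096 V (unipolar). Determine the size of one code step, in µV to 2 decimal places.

0.98 µV

Full-scale span = 4.096 V.
LSB = 4.096 / 2^22 = 4.096 / 4194304 = 9.76563e-07 V = 0.98 µV.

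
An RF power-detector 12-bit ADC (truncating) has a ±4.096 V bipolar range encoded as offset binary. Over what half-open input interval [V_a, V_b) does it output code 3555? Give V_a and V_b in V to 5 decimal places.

[3.01400 V, 3.01600 V)

LSB = 8.192/2^12 = 2.000 mV.
V_a = V_low + 3555·LSB = 3.014 V; V_b = V_low + 3556·LSB = 3.016 V.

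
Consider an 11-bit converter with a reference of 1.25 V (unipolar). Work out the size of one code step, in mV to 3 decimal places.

Full-scale span = 1.25 V.
LSB = 1.25 / 2^11 = 1.25 / 2048 = 0.000610352 V = 0.610 mV.

0.610 mV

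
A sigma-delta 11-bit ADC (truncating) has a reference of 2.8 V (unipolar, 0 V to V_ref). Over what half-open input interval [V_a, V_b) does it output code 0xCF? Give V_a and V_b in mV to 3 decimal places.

[283.008 mV, 284.375 mV)

LSB = 2.8/2^11 = 1.367 mV.
Code 0xCF = 207 decimal.
V_a = V_low + 207·LSB = 0.283008 V; V_b = V_low + 208·LSB = 0.284375 V.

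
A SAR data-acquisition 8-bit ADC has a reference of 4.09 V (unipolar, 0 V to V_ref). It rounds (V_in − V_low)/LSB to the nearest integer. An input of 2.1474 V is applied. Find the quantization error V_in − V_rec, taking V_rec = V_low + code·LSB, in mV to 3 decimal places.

6.541 mV

One LSB is 4.09 V / 256 = 15.977 mV.
Scaled input = 134.4094 LSBs, so code = 134.
Code 134 maps back to 0 + 134×0.0159766 V = 2.1408594 V.
V_in − V_rec = 0.00654063 V = 6.541 mV.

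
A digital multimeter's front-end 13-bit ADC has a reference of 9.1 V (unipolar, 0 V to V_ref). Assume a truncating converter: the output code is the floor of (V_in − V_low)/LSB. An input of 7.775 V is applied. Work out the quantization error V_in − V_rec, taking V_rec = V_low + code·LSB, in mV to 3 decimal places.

LSB = 9.1/2^13 = 1.111 mV.
(7.775 − 0)/0.00111084 = 6999.2088; ⌊·⌋ gives code 6999.
Code 6999 maps back to 0 + 6999×0.00111084 V = 7.7747681 V.
V_in − V_rec = 0.000231934 V = 0.232 mV.

0.232 mV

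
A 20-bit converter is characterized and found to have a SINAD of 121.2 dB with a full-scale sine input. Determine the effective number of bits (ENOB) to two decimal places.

19.84 bits

ENOB = (SINAD − 1.76) / 6.02 = (121.2 − 1.76)/6.02 = 19.841.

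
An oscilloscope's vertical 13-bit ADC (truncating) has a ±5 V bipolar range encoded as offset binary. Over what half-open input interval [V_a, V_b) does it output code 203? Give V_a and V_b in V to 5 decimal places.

LSB = 10/2^13 = 1.221 mV.
V_a = V_low + 203·LSB = -4.7522 V; V_b = V_low + 204·LSB = -4.75098 V.

[-4.75220 V, -4.75098 V)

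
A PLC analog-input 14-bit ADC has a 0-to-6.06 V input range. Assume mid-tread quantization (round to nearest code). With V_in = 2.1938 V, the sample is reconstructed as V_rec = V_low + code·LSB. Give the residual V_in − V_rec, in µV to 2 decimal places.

LSB = 6.06/2^14 = 369.87 µV.
(V_in − V_low)/LSB = (2.1938 − 0)/0.000369873 = 5931.2243 → code 5931 (round).
V_rec = 0 + 5931·0.000369873 = 2.193717 V.
V_in − V_rec = 8.2959e-05 V = 82.96 µV.

82.96 µV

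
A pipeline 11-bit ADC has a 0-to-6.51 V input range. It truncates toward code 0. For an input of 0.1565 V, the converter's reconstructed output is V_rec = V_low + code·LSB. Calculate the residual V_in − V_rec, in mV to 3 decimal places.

0.743 mV

One LSB is 6.51 V / 2048 = 3.179 mV.
(0.1565 − 0)/0.00317871 = 49.2338; ⌊·⌋ gives code 49.
V_rec = 0 + 49·0.00317871 = 0.15575684 V.
Error = 0.1565 − 0.15575684 = 0.000743164 V = 0.743 mV.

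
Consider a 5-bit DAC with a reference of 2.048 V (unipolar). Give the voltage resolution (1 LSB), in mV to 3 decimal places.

Full-scale span = 2.048 V.
LSB = 2.048 / 2^5 = 2.048 / 32 = 0.064 V = 64.000 mV.

64.000 mV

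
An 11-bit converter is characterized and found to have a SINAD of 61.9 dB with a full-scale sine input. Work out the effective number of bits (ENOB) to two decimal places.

9.99 bits

ENOB = (SINAD − 1.76) / 6.02 = (61.9 − 1.76)/6.02 = 9.990.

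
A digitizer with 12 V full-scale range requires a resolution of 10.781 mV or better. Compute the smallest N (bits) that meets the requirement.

Number of steps required ≥ 12 V / 10.781 mV = 1113.07.
Need 2^N ≥ 1113.07; 2^10 = 1024, 2^11 = 2048.
Minimum N = 11.

11 bits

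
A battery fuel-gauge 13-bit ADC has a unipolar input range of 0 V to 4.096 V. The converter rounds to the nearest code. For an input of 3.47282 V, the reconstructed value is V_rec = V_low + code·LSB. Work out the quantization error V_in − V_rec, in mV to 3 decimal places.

LSB = 4.096/2^13 = 0.500 mV.
(V_in − V_low)/LSB = (3.47282 − 0)/0.0005 = 6945.6400 → code 6946 (round).
V_rec = 0 + 6946·0.0005 = 3.473 V.
V_in − V_rec = -0.00018 V = -0.180 mV.

-0.180 mV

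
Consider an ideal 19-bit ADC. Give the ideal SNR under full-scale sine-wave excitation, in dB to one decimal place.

SNR ≈ 6.02·N + 1.76 dB = 6.02·19 + 1.76 = 116.14 dB.

116.1 dB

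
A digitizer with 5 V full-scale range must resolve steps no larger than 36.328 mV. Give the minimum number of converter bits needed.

Number of steps required ≥ 5 V / 36.328 mV = 137.63.
Need 2^N ≥ 137.63; 2^7 = 128, 2^8 = 256.
Minimum N = 8.

8 bits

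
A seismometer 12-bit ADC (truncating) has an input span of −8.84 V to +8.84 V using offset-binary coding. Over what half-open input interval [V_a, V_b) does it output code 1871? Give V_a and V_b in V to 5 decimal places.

[-0.76400 V, -0.75969 V)

LSB = 17.68/2^12 = 4.316 mV.
V_a = V_low + 1871·LSB = -0.764004 V; V_b = V_low + 1872·LSB = -0.759687 V.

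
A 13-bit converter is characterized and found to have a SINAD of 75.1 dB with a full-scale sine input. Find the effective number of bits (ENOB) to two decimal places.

12.18 bits

ENOB = (SINAD − 1.76) / 6.02 = (75.1 − 1.76)/6.02 = 12.183.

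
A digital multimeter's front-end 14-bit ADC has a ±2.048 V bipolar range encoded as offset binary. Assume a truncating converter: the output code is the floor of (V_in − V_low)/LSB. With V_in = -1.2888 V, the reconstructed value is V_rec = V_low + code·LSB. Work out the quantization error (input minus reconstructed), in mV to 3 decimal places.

LSB = 4.096/2^14 = 250.00 µV.
(V_in − V_low)/LSB = (-1.2888 − (−2.048))/0.00025 = 3036.8000 → code 3036 (floor).
V_rec = (−2.048) + 3036·0.00025 = -1.289 V.
Difference: 0.0002 V → 0.200 mV.

0.200 mV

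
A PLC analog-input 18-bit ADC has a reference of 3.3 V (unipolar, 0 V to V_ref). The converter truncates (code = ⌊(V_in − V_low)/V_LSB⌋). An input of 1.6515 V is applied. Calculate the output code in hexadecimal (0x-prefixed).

code 0x20077 (decimal 131191)

With 262144 levels over 3.3 V, one step is 12.59 µV.
Input sits at 131191.156 steps above V_low.
Floor → code 131191.
In hexadecimal (0x-prefixed): 0x20077.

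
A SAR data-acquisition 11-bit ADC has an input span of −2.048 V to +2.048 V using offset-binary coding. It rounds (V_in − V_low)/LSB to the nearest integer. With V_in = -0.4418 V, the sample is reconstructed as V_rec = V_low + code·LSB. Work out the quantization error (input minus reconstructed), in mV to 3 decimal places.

LSB = 4.096/2^11 = 2.000 mV.
(V_in − V_low)/LSB = (-0.4418 − (−2.048))/0.002 = 803.1000 → code 803 (round).
Code 803 maps back to (−2.048) + 803×0.002 V = -0.442 V.
Difference: 0.0002 V → 0.200 mV.

0.200 mV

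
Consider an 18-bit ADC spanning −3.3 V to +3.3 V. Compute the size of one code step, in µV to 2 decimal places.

Full-scale span = 6.6 V.
LSB = 6.6 / 2^18 = 6.6 / 262144 = 2.5177e-05 V = 25.18 µV.

25.18 µV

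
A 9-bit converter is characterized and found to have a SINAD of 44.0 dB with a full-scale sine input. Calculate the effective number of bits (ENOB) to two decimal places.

ENOB = (SINAD − 1.76) / 6.02 = (44.0 − 1.76)/6.02 = 7.017.

7.02 bits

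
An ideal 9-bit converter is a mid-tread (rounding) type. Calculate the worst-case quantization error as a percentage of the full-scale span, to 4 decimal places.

Rounding → worst-case error = ½ LSB = V_FS/2^10, so 100/1024 = 0.0976562 % of full scale.

0.0977 %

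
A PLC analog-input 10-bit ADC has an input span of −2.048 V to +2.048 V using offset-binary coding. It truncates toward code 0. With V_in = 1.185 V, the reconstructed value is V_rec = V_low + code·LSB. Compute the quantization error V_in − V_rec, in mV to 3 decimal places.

Step size: 4.096 V ÷ 2^10 = 4.000 mV.
Scaled input = 808.2500 LSBs, so code = 808.
Reconstructed: 1.184 V.
V_in − V_rec = 0.001 V = 1.000 mV.

1.000 mV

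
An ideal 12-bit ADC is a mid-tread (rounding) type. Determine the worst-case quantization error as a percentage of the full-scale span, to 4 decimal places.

Rounding → worst-case error = ½ LSB = V_FS/2^13, so 100/8192 = 0.012207 % of full scale.

0.0122 %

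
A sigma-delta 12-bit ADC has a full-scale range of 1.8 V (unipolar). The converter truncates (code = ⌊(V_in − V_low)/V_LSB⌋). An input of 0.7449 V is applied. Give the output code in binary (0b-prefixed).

With 4096 levels over 1.8 V, one step is 439.45 µV.
(0.7449 − 0) / 0.000439453 = 1695.061 LSBs.
⌊·⌋(1695.061) = 1695.
In binary (0b-prefixed): 0b11010011111.

code 0b11010011111 (decimal 1695)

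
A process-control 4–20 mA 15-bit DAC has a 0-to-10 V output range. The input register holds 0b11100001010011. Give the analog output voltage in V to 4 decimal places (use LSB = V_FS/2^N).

4.4003 V

LSB = 10 V / 2^15 = 305.18 µV.
Code 0b11100001010011 = 14419 decimal.
V_out = 0 + 14419 × 0.000305176 V = 4.40033 V.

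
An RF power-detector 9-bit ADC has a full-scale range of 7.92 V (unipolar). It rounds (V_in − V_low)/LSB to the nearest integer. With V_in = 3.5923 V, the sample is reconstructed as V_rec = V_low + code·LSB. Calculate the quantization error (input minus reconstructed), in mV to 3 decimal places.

3.550 mV

One LSB is 7.92 V / 512 = 15.469 mV.
(3.5923 − 0)/0.0154687 = 232.2295; round gives code 232.
Code 232 maps back to 0 + 232×0.0154687 V = 3.58875 V.
Difference: 0.00355 V → 3.550 mV.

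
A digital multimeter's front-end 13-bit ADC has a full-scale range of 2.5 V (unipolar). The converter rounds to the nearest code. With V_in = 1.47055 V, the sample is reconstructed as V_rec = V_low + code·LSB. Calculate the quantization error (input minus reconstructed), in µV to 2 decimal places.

One LSB is 2.5 V / 8192 = 305.18 µV.
(1.47055 − 0)/0.000305176 = 4818.6982; round gives code 4819.
V_rec = 0 + 4819·0.000305176 = 1.4706421 V.
Difference: -9.20898e-05 V → -92.09 µV.

-92.09 µV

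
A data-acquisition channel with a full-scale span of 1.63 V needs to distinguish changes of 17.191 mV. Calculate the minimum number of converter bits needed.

7 bits

Number of steps required ≥ 1.63 V / 17.191 mV = 94.82.
Need 2^N ≥ 94.82; 2^6 = 64, 2^7 = 128.
Minimum N = 7.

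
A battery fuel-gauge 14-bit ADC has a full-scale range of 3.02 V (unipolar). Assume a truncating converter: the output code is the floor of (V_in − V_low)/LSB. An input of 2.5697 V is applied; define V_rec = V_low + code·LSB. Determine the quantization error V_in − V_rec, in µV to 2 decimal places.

8.84 µV

Step size: 3.02 V ÷ 2^14 = 184.33 µV.
(V_in − V_low)/LSB = (2.5697 − 0)/0.000184326 = 13941.0479 → code 13941 (floor).
V_rec = 0 + 13941·0.000184326 = 2.5696912 V.
Difference: 8.83789e-06 V → 8.84 µV.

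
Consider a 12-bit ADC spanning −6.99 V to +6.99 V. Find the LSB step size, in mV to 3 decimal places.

3.413 mV

Full-scale span = 13.98 V.
LSB = 13.98 / 2^12 = 13.98 / 4096 = 0.00341309 V = 3.413 mV.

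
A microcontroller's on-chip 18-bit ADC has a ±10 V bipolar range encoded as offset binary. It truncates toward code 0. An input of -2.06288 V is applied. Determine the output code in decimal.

LSB = 20 V / 262144 = 76.29 µV.
Input sits at 104033.419 steps above V_low.
So the output code is 104033.

code 104033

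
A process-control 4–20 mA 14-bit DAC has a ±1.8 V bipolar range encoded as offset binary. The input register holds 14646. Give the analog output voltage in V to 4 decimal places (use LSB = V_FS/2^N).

LSB = 3.6 V / 2^14 = 219.73 µV.
V_out = (−1.8) + 14646 × 0.000219727 V = 1.41812 V.

1.4181 V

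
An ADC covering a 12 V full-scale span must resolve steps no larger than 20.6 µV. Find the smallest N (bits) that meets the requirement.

Number of steps required ≥ 12 V / 20.6 µV = 582524.27.
Need 2^N ≥ 582524.27; 2^19 = 524288, 2^20 = 1048576.
Minimum N = 20.

20 bits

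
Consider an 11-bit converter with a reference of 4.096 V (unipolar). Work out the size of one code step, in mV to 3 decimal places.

Full-scale span = 4.096 V.
LSB = 4.096 / 2^11 = 4.096 / 2048 = 0.002 V = 2.000 mV.

2.000 mV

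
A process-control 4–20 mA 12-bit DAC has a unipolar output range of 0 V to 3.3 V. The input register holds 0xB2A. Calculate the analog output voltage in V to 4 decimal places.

LSB = 3.3 V / 2^12 = 0.806 mV.
Code 0xB2A = 2858 decimal.
V_out = 0 + 2858 × 0.000805664 V = 2.30259 V.

2.3026 V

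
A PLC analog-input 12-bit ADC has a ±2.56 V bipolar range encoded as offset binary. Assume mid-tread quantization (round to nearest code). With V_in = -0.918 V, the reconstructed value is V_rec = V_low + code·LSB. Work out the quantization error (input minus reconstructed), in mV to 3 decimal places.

LSB = 5.12/2^12 = 1.250 mV.
(-0.918 − (−2.56))/0.00125 = 1313.6000; round gives code 1314.
V_rec = (−2.56) + 1314·0.00125 = -0.9175 V.
V_in − V_rec = -0.0005 V = -0.500 mV.

-0.500 mV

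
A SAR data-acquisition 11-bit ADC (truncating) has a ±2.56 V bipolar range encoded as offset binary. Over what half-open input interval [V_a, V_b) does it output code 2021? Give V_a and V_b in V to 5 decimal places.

LSB = 5.12/2^11 = 2.500 mV.
V_a = V_low + 2021·LSB = 2.4925 V; V_b = V_low + 2022·LSB = 2.495 V.

[2.49250 V, 2.49500 V)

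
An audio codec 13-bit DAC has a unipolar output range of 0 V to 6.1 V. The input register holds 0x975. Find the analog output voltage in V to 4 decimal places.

1.8027 V

LSB = 6.1 V / 2^13 = 0.745 mV.
Code 0x975 = 2421 decimal.
V_out = 0 + 2421 × 0.000744629 V = 1.80275 V.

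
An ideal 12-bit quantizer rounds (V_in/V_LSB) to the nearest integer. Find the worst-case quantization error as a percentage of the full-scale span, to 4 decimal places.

Rounding → worst-case error = ½ LSB = V_FS/2^13, so 100/8192 = 0.012207 % of full scale.

0.0122 %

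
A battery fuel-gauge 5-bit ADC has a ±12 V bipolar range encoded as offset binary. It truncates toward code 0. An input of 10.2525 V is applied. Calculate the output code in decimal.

code 29

LSB = 24 V / 32 = 0.7500 V.
(V_in − V_low)/LSB = (10.2525 − (−12)) / 0.75 = 29.670.
So the output code is 29.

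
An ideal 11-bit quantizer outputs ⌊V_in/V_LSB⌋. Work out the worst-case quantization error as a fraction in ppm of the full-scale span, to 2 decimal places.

488.28 ppm

Truncating → worst-case error = 1 LSB = V_FS/2^11, so 1e+06/2048 = 488.281 ppm of full scale.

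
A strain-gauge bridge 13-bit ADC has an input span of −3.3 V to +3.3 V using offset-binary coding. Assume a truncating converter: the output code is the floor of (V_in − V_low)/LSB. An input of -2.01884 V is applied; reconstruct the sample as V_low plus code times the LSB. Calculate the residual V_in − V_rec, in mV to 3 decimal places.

0.154 mV

One LSB is 6.6 V / 8192 = 0.806 mV.
(-2.01884 − (−3.3))/0.000805664 = 1590.1913; ⌊·⌋ gives code 1590.
V_rec = (−3.3) + 1590·0.000805664 = -2.0189941 V.
Difference: 0.000154141 V → 0.154 mV.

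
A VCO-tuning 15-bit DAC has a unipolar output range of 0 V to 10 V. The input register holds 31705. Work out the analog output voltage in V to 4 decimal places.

9.6756 V

LSB = 10 V / 2^15 = 305.18 µV.
V_out = 0 + 31705 × 0.000305176 V = 9.6756 V.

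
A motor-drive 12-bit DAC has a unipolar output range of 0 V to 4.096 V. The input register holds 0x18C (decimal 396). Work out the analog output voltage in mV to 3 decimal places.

396.000 mV

LSB = 4.096 V / 2^12 = 1.000 mV.
Code 0x18C = 396 decimal.
V_out = 0 + 396 × 0.001 V = 0.396 V.
= 396.000 mV.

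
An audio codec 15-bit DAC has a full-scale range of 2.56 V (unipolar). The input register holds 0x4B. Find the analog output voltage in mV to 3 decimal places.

5.859 mV

LSB = 2.56 V / 2^15 = 78.12 µV.
Code 0x4B = 75 decimal.
V_out = 0 + 75 × 7.8125e-05 V = 0.00585938 V.
= 5.859 mV.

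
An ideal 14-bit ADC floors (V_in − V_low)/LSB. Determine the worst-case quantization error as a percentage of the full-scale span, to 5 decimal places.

0.00610 %

Truncating → worst-case error = 1 LSB = V_FS/2^14, so 100/16384 = 0.00610352 % of full scale.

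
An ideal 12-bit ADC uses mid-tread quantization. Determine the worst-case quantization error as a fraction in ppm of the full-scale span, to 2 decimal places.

Rounding → worst-case error = ½ LSB = V_FS/2^13, so 1e+06/8192 = 122.07 ppm of full scale.

122.07 ppm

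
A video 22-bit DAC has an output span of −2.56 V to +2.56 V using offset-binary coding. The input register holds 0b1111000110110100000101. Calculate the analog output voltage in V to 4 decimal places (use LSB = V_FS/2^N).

LSB = 5.12 V / 2^22 = 1.22 µV.
Code 0b1111000110110100000101 = 3960069 decimal.
V_out = (−2.56) + 3960069 × 1.2207e-06 V = 2.27407 V.

2.2741 V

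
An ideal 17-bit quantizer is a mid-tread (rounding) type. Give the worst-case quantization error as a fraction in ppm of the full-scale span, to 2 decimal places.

Rounding → worst-case error = ½ LSB = V_FS/2^18, so 1e+06/262144 = 3.8147 ppm of full scale.

3.81 ppm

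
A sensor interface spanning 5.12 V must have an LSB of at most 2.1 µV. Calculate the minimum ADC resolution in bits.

Number of steps required ≥ 5.12 V / 2.1 µV = 2438095.24.
Need 2^N ≥ 2438095.24; 2^21 = 2097152, 2^22 = 4194304.
Minimum N = 22.

22 bits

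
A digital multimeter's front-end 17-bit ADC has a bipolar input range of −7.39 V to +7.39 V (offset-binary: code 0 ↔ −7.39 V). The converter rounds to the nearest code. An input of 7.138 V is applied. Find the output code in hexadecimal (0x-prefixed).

code 0x1F745 (decimal 128837)

With 131072 levels over 14.78 V, one step is 112.76 µV.
Input sits at 128837.214 steps above V_low.
Round → code 128837.
In hexadecimal (0x-prefixed): 0x1F745.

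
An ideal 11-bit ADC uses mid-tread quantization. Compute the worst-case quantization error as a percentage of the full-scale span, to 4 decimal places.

Rounding → worst-case error = ½ LSB = V_FS/2^12, so 100/4096 = 0.0244141 % of full scale.

0.0244 %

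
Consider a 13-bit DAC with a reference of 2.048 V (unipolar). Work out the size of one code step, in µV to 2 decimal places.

250.00 µV

Full-scale span = 2.048 V.
LSB = 2.048 / 2^13 = 2.048 / 8192 = 0.00025 V = 250.00 µV.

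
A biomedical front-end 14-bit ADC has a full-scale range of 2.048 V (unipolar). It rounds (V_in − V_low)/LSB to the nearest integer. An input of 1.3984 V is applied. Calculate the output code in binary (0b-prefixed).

LSB = 2.048 V / 16384 = 125.00 µV.
Input sits at 11187.200 steps above V_low.
So the output code is 11187.
In binary (0b-prefixed): 0b10101110110011.

code 0b10101110110011 (decimal 11187)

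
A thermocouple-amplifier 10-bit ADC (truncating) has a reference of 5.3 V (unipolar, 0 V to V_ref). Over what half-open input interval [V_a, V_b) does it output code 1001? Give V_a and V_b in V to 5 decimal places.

LSB = 5.3/2^10 = 5.176 mV.
V_a = V_low + 1001·LSB = 5.18096 V; V_b = V_low + 1002·LSB = 5.18613 V.

[5.18096 V, 5.18613 V)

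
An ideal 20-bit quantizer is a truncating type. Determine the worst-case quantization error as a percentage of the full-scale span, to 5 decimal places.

Truncating → worst-case error = 1 LSB = V_FS/2^20, so 100/1048576 = 9.53674e-05 % of full scale.

0.00010 %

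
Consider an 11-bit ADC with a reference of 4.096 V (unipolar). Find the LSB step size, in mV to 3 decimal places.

Full-scale span = 4.096 V.
LSB = 4.096 / 2^11 = 4.096 / 2048 = 0.002 V = 2.000 mV.

2.000 mV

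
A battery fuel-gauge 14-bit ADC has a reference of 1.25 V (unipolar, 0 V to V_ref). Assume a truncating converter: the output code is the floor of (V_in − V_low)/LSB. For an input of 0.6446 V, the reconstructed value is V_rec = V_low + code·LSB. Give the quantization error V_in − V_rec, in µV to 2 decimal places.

LSB = 1.25/2^14 = 76.29 µV.
(V_in − V_low)/LSB = (0.6446 − 0)/7.62939e-05 = 8448.9011 → code 8448 (floor).
Reconstructed: 0.64453125 V.
V_in − V_rec = 6.875e-05 V = 68.75 µV.

68.75 µV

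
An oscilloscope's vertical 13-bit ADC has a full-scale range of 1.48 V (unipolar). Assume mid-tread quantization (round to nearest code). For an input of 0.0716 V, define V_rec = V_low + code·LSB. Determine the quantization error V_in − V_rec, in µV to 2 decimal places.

57.03 µV

LSB = 1.48/2^13 = 180.66 µV.
Scaled input = 396.3157 LSBs, so code = 396.
Code 396 maps back to 0 + 396×0.000180664 V = 0.071542969 V.
V_in − V_rec = 5.70313e-05 V = 57.03 µV.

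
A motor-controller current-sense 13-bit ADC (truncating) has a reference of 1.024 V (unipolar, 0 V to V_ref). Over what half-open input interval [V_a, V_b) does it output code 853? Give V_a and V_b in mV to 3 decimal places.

[106.625 mV, 106.750 mV)

LSB = 1.024/2^13 = 125.00 µV.
V_a = V_low + 853·LSB = 0.106625 V; V_b = V_low + 854·LSB = 0.10675 V.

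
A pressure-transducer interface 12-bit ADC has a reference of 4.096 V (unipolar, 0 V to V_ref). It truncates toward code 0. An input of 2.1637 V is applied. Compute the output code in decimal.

Full-scale span = 4.096 V; LSB = 4.096/2^12 = 1.000 mV.
Input sits at 2163.700 steps above V_low.
⌊·⌋(2163.700) = 2163.

code 2163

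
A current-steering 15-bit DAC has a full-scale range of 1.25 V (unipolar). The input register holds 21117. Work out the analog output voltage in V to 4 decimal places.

LSB = 1.25 V / 2^15 = 38.15 µV.
V_out = 0 + 21117 × 3.8147e-05 V = 0.80555 V.

0.8055 V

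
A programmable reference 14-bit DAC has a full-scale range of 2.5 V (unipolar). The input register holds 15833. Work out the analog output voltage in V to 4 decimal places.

2.4159 V

LSB = 2.5 V / 2^14 = 152.59 µV.
V_out = 0 + 15833 × 0.000152588 V = 2.41592 V.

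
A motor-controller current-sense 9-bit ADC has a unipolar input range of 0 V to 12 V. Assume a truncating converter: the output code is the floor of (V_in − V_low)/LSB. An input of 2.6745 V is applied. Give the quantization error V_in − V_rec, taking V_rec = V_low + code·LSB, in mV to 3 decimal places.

2.625 mV

Step size: 12 V ÷ 2^9 = 23.438 mV.
(V_in − V_low)/LSB = (2.6745 − 0)/0.0234375 = 114.1120 → code 114 (floor).
V_rec = 0 + 114·0.0234375 = 2.671875 V.
Difference: 0.002625 V → 2.625 mV.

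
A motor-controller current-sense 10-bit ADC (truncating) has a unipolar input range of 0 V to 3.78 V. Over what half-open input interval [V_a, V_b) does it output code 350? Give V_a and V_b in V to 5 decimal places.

[1.29199 V, 1.29568 V)

LSB = 3.78/2^10 = 3.691 mV.
V_a = V_low + 350·LSB = 1.29199 V; V_b = V_low + 351·LSB = 1.29568 V.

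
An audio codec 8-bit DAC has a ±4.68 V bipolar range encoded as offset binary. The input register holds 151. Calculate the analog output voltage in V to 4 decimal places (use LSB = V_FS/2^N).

LSB = 9.36 V / 2^8 = 36.562 mV.
V_out = (−4.68) + 151 × 0.0365625 V = 0.840938 V.

0.8409 V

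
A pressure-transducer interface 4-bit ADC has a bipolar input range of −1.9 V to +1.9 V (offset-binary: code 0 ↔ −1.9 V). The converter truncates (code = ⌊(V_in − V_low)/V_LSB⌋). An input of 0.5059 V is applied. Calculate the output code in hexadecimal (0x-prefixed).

LSB = 3.8 V / 16 = 237.500 mV.
Input sits at 10.130 steps above V_low.
⌊·⌋(10.130) = 10.
In hexadecimal (0x-prefixed): 0xA.

code 0xA (decimal 10)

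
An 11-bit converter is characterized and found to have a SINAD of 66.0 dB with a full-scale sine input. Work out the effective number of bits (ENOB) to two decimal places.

ENOB = (SINAD − 1.76) / 6.02 = (66.0 − 1.76)/6.02 = 10.671.

10.67 bits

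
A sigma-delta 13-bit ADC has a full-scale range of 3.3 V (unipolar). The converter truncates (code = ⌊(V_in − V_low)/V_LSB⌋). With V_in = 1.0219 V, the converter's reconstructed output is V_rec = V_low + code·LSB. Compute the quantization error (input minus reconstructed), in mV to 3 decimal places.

Step size: 3.3 V ÷ 2^13 = 402.83 µV.
(V_in − V_low)/LSB = (1.0219 − 0)/0.000402832 = 2536.7893 → code 2536 (floor).
Code 2536 maps back to 0 + 2536×0.000402832 V = 1.021582 V.
V_in − V_rec = 0.000317969 V = 0.318 mV.

0.318 mV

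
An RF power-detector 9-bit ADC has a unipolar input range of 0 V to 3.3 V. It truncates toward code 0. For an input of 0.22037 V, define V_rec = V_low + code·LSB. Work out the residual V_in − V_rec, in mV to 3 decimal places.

Step size: 3.3 V ÷ 2^9 = 6.445 mV.
(0.22037 − 0)/0.00644531 = 34.1907; ⌊·⌋ gives code 34.
Reconstructed: 0.21914063 V.
Difference: 0.00122937 V → 1.229 mV.

1.229 mV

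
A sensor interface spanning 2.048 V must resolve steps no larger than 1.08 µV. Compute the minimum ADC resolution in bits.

Number of steps required ≥ 2.048 V / 1.08 µV = 1896296.30.
Need 2^N ≥ 1896296.30; 2^20 = 1048576, 2^21 = 2097152.
Minimum N = 21.

21 bits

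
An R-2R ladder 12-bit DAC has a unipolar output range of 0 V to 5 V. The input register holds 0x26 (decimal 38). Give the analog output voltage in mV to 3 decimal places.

46.387 mV

LSB = 5 V / 2^12 = 1.221 mV.
Code 0x26 = 38 decimal.
V_out = 0 + 38 × 0.0012207 V = 0.0463867 V.
= 46.387 mV.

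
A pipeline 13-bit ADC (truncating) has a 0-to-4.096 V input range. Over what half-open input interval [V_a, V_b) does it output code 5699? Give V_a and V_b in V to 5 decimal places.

LSB = 4.096/2^13 = 0.500 mV.
V_a = V_low + 5699·LSB = 2.8495 V; V_b = V_low + 5700·LSB = 2.85 V.

[2.84950 V, 2.85000 V)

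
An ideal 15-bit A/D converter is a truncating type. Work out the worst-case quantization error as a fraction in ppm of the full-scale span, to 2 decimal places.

30.52 ppm

Truncating → worst-case error = 1 LSB = V_FS/2^15, so 1e+06/32768 = 30.5176 ppm of full scale.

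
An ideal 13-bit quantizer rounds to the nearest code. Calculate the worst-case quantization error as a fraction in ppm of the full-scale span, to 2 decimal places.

Rounding → worst-case error = ½ LSB = V_FS/2^14, so 1e+06/16384 = 61.0352 ppm of full scale.

61.04 ppm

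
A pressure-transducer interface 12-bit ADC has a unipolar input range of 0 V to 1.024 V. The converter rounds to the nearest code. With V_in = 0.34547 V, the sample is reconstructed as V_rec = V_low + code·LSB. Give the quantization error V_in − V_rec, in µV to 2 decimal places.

LSB = 1.024/2^12 = 250.00 µV.
Scaled input = 1381.8800 LSBs, so code = 1382.
V_rec = 0 + 1382·0.00025 = 0.3455 V.
Difference: -3e-05 V → -30.00 µV.

-30.00 µV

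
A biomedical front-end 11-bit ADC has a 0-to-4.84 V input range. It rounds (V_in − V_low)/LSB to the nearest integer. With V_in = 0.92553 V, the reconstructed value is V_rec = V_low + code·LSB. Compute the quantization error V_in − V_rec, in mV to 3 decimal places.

LSB = 4.84/2^11 = 2.363 mV.
(V_in − V_low)/LSB = (0.92553 − 0)/0.00236328 = 391.6292 → code 392 (round).
Reconstructed: 0.92640625 V.
Error = 0.92553 − 0.92640625 = -0.00087625 V = -0.876 mV.

-0.876 mV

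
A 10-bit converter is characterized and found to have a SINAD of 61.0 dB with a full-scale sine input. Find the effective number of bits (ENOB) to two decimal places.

ENOB = (SINAD − 1.76) / 6.02 = (61.0 − 1.76)/6.02 = 9.841.

9.84 bits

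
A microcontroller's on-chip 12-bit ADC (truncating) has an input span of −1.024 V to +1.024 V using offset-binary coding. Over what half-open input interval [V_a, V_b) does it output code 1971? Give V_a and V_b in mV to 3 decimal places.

LSB = 2.048/2^12 = 0.500 mV.
V_a = V_low + 1971·LSB = -0.0385 V; V_b = V_low + 1972·LSB = -0.038 V.

[-38.500 mV, -38.000 mV)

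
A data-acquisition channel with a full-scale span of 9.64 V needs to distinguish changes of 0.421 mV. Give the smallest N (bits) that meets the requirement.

15 bits

Number of steps required ≥ 9.64 V / 0.421 mV = 22897.86.
Need 2^N ≥ 22897.86; 2^14 = 16384, 2^15 = 32768.
Minimum N = 15.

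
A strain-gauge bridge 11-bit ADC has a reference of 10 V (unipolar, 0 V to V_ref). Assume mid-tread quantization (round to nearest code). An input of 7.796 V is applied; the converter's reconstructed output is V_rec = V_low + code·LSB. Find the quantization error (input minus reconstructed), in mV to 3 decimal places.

-1.852 mV

One LSB is 10 V / 2048 = 4.883 mV.
(V_in − V_low)/LSB = (7.796 − 0)/0.00488281 = 1596.6208 → code 1597 (round).
V_rec = 0 + 1597·0.00488281 = 7.7978516 V.
Difference: -0.00185156 V → -1.852 mV.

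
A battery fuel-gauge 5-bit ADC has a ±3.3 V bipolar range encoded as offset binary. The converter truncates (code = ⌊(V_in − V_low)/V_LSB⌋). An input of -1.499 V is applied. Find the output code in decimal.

code 8

LSB = 6.6 V / 32 = 206.250 mV.
Input sits at 8.732 steps above V_low.
Floor → code 8.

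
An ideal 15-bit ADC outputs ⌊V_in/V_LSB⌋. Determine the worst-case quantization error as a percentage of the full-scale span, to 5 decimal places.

Truncating → worst-case error = 1 LSB = V_FS/2^15, so 100/32768 = 0.00305176 % of full scale.

0.00305 %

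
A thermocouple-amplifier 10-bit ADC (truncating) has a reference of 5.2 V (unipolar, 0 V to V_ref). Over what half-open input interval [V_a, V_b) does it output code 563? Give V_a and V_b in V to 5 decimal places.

[2.85898 V, 2.86406 V)

LSB = 5.2/2^10 = 5.078 mV.
V_a = V_low + 563·LSB = 2.85898 V; V_b = V_low + 564·LSB = 2.86406 V.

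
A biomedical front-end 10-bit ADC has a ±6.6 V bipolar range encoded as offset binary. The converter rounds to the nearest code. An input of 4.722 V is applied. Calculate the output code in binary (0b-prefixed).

code 0b1101101110 (decimal 878)

With 1024 levels over 13.2 V, one step is 12.891 mV.
Input sits at 878.313 steps above V_low.
So the output code is 878.
In binary (0b-prefixed): 0b1101101110.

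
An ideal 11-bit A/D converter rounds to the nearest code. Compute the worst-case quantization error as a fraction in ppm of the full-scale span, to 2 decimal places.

Rounding → worst-case error = ½ LSB = V_FS/2^12, so 1e+06/4096 = 244.141 ppm of full scale.

244.14 ppm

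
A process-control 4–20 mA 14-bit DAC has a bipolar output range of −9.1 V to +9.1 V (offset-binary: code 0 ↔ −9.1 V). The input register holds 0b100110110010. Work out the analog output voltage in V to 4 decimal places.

LSB = 18.2 V / 2^14 = 1.111 mV.
Code 0b100110110010 = 2482 decimal.
V_out = (−9.1) + 2482 × 0.00111084 V = -6.3429 V.

-6.3429 V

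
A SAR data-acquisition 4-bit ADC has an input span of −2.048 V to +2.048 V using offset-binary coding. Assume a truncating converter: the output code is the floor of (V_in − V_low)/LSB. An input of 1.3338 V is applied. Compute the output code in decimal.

LSB = 4.096 V / 16 = 256.000 mV.
(1.3338 − (−2.048)) / 0.256 = 13.210 LSBs.
Floor → code 13.

code 13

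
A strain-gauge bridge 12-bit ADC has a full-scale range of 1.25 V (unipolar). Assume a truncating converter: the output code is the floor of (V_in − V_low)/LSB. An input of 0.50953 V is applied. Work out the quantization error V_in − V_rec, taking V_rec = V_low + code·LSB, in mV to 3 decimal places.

0.192 mV

LSB = 1.25/2^12 = 305.18 µV.
Scaled input = 1669.6279 LSBs, so code = 1669.
V_rec = 0 + 1669·0.000305176 = 0.50933838 V.
Error = 0.50953 − 0.50933838 = 0.000191621 V = 0.192 mV.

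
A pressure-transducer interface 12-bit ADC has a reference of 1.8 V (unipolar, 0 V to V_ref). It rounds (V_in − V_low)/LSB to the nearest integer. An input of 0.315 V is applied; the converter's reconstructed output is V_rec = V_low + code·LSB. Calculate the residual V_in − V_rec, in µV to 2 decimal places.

-87.89 µV

Step size: 1.8 V ÷ 2^12 = 439.45 µV.
(0.315 − 0)/0.000439453 = 716.8000; round gives code 717.
Reconstructed: 0.31508789 V.
Error = 0.315 − 0.31508789 = -8.78906e-05 V = -87.89 µV.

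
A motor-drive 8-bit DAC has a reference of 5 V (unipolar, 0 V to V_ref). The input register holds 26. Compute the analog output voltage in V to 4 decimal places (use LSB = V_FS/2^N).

LSB = 5 V / 2^8 = 19.531 mV.
V_out = 0 + 26 × 0.0195312 V = 0.507812 V.

0.5078 V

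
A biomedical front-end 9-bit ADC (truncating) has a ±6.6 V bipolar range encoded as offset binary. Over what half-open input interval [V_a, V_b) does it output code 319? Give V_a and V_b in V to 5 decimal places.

LSB = 13.2/2^9 = 25.781 mV.
V_a = V_low + 319·LSB = 1.62422 V; V_b = V_low + 320·LSB = 1.65 V.

[1.62422 V, 1.65000 V)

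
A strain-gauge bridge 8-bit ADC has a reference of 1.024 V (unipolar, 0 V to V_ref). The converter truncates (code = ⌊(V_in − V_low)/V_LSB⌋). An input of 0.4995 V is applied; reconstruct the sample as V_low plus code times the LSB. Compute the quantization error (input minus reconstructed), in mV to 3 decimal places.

LSB = 1.024/2^8 = 4.000 mV.
Scaled input = 124.8750 LSBs, so code = 124.
Code 124 maps back to 0 + 124×0.004 V = 0.496 V.
Error = 0.4995 − 0.496 = 0.0035 V = 3.500 mV.

3.500 mV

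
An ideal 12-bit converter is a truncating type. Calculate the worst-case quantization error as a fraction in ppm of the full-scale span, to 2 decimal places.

Truncating → worst-case error = 1 LSB = V_FS/2^12, so 1e+06/4096 = 244.141 ppm of full scale.

244.14 ppm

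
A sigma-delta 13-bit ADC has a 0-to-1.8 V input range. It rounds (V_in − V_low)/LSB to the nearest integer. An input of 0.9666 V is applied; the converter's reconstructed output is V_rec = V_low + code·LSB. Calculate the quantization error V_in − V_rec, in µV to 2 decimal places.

Step size: 1.8 V ÷ 2^13 = 219.73 µV.
(V_in − V_low)/LSB = (0.9666 − 0)/0.000219727 = 4399.1040 → code 4399 (round).
Code 4399 maps back to 0 + 4399×0.000219727 V = 0.96657715 V.
Difference: 2.28516e-05 V → 22.85 µV.

22.85 µV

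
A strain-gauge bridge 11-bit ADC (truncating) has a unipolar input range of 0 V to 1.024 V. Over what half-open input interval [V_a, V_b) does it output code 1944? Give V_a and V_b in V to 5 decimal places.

[0.97200 V, 0.97250 V)

LSB = 1.024/2^11 = 0.500 mV.
V_a = V_low + 1944·LSB = 0.972 V; V_b = V_low + 1945·LSB = 0.9725 V.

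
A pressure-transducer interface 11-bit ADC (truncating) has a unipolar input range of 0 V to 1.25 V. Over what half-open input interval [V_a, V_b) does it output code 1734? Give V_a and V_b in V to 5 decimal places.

LSB = 1.25/2^11 = 0.610 mV.
V_a = V_low + 1734·LSB = 1.05835 V; V_b = V_low + 1735·LSB = 1.05896 V.

[1.05835 V, 1.05896 V)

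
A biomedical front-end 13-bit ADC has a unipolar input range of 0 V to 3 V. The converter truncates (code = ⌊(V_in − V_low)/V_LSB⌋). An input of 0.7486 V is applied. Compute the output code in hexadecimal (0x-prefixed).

code 0x7FC (decimal 2044)

With 8192 levels over 3 V, one step is 366.21 µV.
(0.7486 − 0) / 0.000366211 = 2044.177 LSBs.
Floor → code 2044.
In hexadecimal (0x-prefixed): 0x7FC.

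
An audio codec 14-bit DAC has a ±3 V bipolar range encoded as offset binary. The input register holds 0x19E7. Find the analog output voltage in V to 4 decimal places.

LSB = 6 V / 2^14 = 366.21 µV.
Code 0x19E7 = 6631 decimal.
V_out = (−3) + 6631 × 0.000366211 V = -0.571655 V.

-0.5717 V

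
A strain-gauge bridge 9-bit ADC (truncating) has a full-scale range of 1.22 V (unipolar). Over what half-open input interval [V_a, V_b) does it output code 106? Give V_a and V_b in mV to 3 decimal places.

LSB = 1.22/2^9 = 2.383 mV.
V_a = V_low + 106·LSB = 0.252578 V; V_b = V_low + 107·LSB = 0.254961 V.

[252.578 mV, 254.961 mV)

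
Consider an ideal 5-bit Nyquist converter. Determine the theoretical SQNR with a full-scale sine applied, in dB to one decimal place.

31.9 dB

SNR ≈ 6.02·N + 1.76 dB = 6.02·5 + 1.76 = 31.86 dB.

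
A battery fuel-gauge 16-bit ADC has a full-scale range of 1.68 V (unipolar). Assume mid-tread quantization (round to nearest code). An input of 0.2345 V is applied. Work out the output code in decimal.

Full-scale span = 1.68 V; LSB = 1.68/2^16 = 25.63 µV.
(0.2345 − 0) / 2.56348e-05 = 9147.733 LSBs.
round(9147.733) = 9148.

code 9148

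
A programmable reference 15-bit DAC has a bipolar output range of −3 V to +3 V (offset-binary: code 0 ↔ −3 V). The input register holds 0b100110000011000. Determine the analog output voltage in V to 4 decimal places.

LSB = 6 V / 2^15 = 183.11 µV.
Code 0b100110000011000 = 19480 decimal.
V_out = (−3) + 19480 × 0.000183105 V = 0.566895 V.

0.5669 V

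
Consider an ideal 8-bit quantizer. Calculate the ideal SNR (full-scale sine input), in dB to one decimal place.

SNR ≈ 6.02·N + 1.76 dB = 6.02·8 + 1.76 = 49.92 dB.

49.9 dB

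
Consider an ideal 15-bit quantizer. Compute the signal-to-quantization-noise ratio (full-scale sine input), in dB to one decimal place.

SNR ≈ 6.02·N + 1.76 dB = 6.02·15 + 1.76 = 92.06 dB.

92.1 dB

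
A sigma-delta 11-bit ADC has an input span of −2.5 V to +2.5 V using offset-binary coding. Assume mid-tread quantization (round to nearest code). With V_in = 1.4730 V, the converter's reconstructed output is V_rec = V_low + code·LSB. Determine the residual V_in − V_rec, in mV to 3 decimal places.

One LSB is 5 V / 2048 = 2.441 mV.
Scaled input = 1627.3408 LSBs, so code = 1627.
V_rec = (−2.5) + 1627·0.00244141 = 1.472168 V.
Error = 1.4730 − 1.472168 = 0.000832031 V = 0.832 mV.

0.832 mV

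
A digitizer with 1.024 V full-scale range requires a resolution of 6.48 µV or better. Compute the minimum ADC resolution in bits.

Number of steps required ≥ 1.024 V / 6.48 µV = 158024.69.
Need 2^N ≥ 158024.69; 2^17 = 131072, 2^18 = 262144.
Minimum N = 18.

18 bits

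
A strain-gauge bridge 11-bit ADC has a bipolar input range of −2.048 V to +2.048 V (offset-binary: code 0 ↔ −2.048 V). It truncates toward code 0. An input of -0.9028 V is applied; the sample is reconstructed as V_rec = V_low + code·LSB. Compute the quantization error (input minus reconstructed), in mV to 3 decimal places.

One LSB is 4.096 V / 2048 = 2.000 mV.
(V_in − V_low)/LSB = (-0.9028 − (−2.048))/0.002 = 572.6000 → code 572 (floor).
V_rec = (−2.048) + 572·0.002 = -0.904 V.
Error = -0.9028 − (−0.904) = 0.0012 V = 1.200 mV.

1.200 mV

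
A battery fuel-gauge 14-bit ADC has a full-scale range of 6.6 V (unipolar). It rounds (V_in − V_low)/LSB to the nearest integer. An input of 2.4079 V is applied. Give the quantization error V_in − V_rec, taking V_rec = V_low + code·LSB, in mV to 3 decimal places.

0.173 mV

One LSB is 6.6 V / 16384 = 402.83 µV.
(V_in − V_low)/LSB = (2.4079 − 0)/0.000402832 = 5977.4293 → code 5977 (round).
Reconstructed: 2.4077271 V.
V_in − V_rec = 0.000172949 V = 0.173 mV.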